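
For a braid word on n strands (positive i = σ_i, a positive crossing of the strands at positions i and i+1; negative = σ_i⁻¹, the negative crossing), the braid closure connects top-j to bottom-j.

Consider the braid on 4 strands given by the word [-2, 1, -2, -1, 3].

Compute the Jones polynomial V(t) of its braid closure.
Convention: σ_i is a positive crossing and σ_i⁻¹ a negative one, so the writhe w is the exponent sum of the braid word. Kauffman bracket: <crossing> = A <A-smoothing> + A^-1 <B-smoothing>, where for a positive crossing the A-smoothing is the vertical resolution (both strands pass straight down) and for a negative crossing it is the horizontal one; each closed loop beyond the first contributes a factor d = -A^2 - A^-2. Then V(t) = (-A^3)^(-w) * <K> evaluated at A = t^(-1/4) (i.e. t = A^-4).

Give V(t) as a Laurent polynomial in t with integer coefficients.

The presented braid s2^-1 s1 s2^-1 s1^-1 s3 on 4 strands reduces by inverse Markov moves (closure unchanged at each step):
  Destabilize: the word has the form β·s3 where s3 occurs only as the final letter (β ∈ B_3); drop it and the last strand → 3 strands.
Reduced to β = s2^-1 s1 s2^-1 s1^-1 on 3 strands, 4 crossings.
Compute on β:
Braid: s2^-1 s1 s2^-1 s1^-1 on 3 strands, 4 crossings.
Writhe w = (#positive) - (#negative) = 1 - 3 = -2.
Computing the Kauffman bracket via state sum. There are 2^4 = 16 states.
Each crossing splits two ways (0=vertical, 1=horizontal). The state's weight is A^(#A-smoothings - #B-smoothings) * d^(loops - 1).
  state 0000: A-exp=-2, loops=3, term = A^-2 * d^2
  state 0001: A-exp=+0, loops=2, term = A^0 * d^1
  state 0010: A-exp=+0, loops=2, term = A^0 * d^1
  state 0011: A-exp=+2, loops=1, term = A^2 * d^0
  state 0100: A-exp=-4, loops=2, term = A^-4 * d^1
  state 0101: A-exp=-2, loops=3, term = A^-2 * d^2
  state 0110: A-exp=-2, loops=1, term = A^-2 * d^0
  state 0111: A-exp=+0, loops=2, term = A^0 * d^1
  state 1000: A-exp=+0, loops=2, term = A^0 * d^1
  state 1001: A-exp=+2, loops=1, term = A^2 * d^0
  state 1010: A-exp=+2, loops=3, term = A^2 * d^2
  state 1011: A-exp=+4, loops=2, term = A^4 * d^1
  state 1100: A-exp=-2, loops=1, term = A^-2 * d^0
  state 1101: A-exp=+0, loops=2, term = A^0 * d^1
  state 1110: A-exp=+0, loops=2, term = A^0 * d^1
  state 1111: A-exp=+2, loops=1, term = A^2 * d^0
Collect the terms by A-exponent (count of states per loop number):
Powers of d = -A^2 - A^-2: d^2 = A^4 + 2 + A^-4.
  A^4 * (d) = -A^6 - A^2
  A^2 * (3 + d^2) = A^6 + 5*A^2 + A^-2
  A^0 * (6*d) = -6*A^2 - 6*A^-2
  A^-2 * (2 + 2*d^2) = 2*A^2 + 6*A^-2 + 2*A^-6
  A^-4 * (d) = -A^-2 - A^-6
Summing the groups: <K> = A^-6
Normalise by the writhe: (-A^3)^(-w) = (-A^3)^(2) = A^6, so f(A) = A^6 * <K> = 1.
Substitute A = t^(-1/4), i.e. A^e → t^(-e/4): V(t) = 1

Answer: 1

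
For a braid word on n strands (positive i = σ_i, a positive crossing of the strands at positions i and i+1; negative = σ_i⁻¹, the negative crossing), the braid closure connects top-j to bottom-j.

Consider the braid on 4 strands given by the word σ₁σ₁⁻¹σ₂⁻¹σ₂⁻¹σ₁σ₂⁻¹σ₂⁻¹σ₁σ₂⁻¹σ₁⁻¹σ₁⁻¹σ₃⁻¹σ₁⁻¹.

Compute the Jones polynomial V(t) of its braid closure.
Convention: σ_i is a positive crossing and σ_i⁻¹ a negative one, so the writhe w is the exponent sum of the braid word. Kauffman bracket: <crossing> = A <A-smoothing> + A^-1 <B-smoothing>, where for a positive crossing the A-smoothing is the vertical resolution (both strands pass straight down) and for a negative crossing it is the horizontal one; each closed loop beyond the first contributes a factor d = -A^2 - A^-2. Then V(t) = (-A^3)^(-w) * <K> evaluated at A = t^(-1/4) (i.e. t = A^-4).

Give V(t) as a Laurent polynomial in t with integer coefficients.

2*t^-2 - 3*t^-3 + 6*t^-4 - 7*t^-5 + 7*t^-6 - 7*t^-7 + 5*t^-8 - 3*t^-9 + t^-10

Derivation:
The presented braid s1 s1^-1 s2^-1 s2^-1 s1 s2^-1 s2^-1 s1 s2^-1 s1^-1 s1^-1 s3^-1 s1^-1 on 4 strands reduces by inverse Markov moves (closure unchanged at each step):
  Deconjugate: the word is γ·β·γ⁻¹ with γ = s1 (prefix) and γ⁻¹ = s1^-1 (suffix); strip both.
  Destabilize: the word has the form β·s3^-1 where s3^-1 occurs only as the final letter (β ∈ B_3); drop it and the last strand → 3 strands.
Reduced to β = s1^-1 s2^-1 s2^-1 s1 s2^-1 s2^-1 s1 s2^-1 s1^-1 s1^-1 on 3 strands, 10 crossings.
Compute on β:
Braid: s1^-1 s2^-1 s2^-1 s1 s2^-1 s2^-1 s1 s2^-1 s1^-1 s1^-1 on 3 strands, 10 crossings.
Writhe w = (#positive) - (#negative) = 2 - 8 = -6.
Computing the Kauffman bracket via state sum. There are 2^10 = 1024 states.
Each crossing splits two ways (0=vertical, 1=horizontal). The state's weight is A^(#A-smoothings - #B-smoothings) * d^(loops - 1).
Tabulate the states by total A-exponent and number of loops L (A-exp: L × count):
  A^10: L=7 ×1
  A^8: L=6 ×10
  A^6: L=5 ×44, L=7 ×1
  A^4: L=4 ×110, L=6 ×10
  A^2: L=3 ×166, L=5 ×44
  A^0: L=2 ×144, L=4 ×106, L=6 ×2
  A^-2: L=1 ×57, L=3 ×140, L=5 ×13
  A^-4: L=2 ×91, L=4 ×28, L=6 ×1
  A^-6: L=1 ×16, L=3 ×26, L=5 ×3
  A^-8: L=2 ×7, L=4 ×3
  A^-10: L=3 ×1
Each group contributes A^e * Σ count * d^(L-1):
Powers of d = -A^2 - A^-2: d^2 = A^4 + 2 + A^-4; d^3 = -A^6 - 3*A^2 - 3*A^-2 - A^-6; d^4 = A^8 + 4*A^4 + 6 + 4*A^-4 + A^-8; d^5 = -A^10 - 5*A^6 - 10*A^2 - 10*A^-2 - 5*A^-6 - A^-10; d^6 = A^12 + 6*A^8 + 15*A^4 + 20 + 15*A^-4 + 6*A^-8 + A^-12.
  A^10 * (d^6) = A^22 + 6*A^18 + 15*A^14 + 20*A^10 + 15*A^6 + 6*A^2 + A^-2
  A^8 * (10*d^5) = -10*A^18 - 50*A^14 - 100*A^10 - 100*A^6 - 50*A^2 - 10*A^-2
  A^6 * (44*d^4 + d^6) = A^18 + 50*A^14 + 191*A^10 + 284*A^6 + 191*A^2 + 50*A^-2 + A^-6
  A^4 * (110*d^3 + 10*d^5) = -10*A^14 - 160*A^10 - 430*A^6 - 430*A^2 - 160*A^-2 - 10*A^-6
  A^2 * (166*d^2 + 44*d^4) = 44*A^10 + 342*A^6 + 596*A^2 + 342*A^-2 + 44*A^-6
  A^0 * (144*d + 106*d^3 + 2*d^5) = -2*A^10 - 116*A^6 - 482*A^2 - 482*A^-2 - 116*A^-6 - 2*A^-10
  A^-2 * (57 + 140*d^2 + 13*d^4) = 13*A^6 + 192*A^2 + 415*A^-2 + 192*A^-6 + 13*A^-10
  A^-4 * (91*d + 28*d^3 + d^5) = -A^6 - 33*A^2 - 185*A^-2 - 185*A^-6 - 33*A^-10 - A^-14
  A^-6 * (16 + 26*d^2 + 3*d^4) = 3*A^2 + 38*A^-2 + 86*A^-6 + 38*A^-10 + 3*A^-14
  A^-8 * (7*d + 3*d^3) = -3*A^-2 - 16*A^-6 - 16*A^-10 - 3*A^-14
  A^-10 * (d^2) = A^-6 + 2*A^-10 + A^-14
Summing the groups: <K> = A^22 - 3*A^18 + 5*A^14 - 7*A^10 + 7*A^6 - 7*A^2 + 6*A^-2 - 3*A^-6 + 2*A^-10
Normalise by the writhe: (-A^3)^(-w) = (-A^3)^(6) = A^18, so f(A) = A^18 * <K> = A^40 - 3*A^36 + 5*A^32 - 7*A^28 + 7*A^24 - 7*A^20 + 6*A^16 - 3*A^12 + 2*A^8.
Substitute A = t^(-1/4), i.e. A^e → t^(-e/4): V(t) = 2*t^-2 - 3*t^-3 + 6*t^-4 - 7*t^-5 + 7*t^-6 - 7*t^-7 + 5*t^-8 - 3*t^-9 + t^-10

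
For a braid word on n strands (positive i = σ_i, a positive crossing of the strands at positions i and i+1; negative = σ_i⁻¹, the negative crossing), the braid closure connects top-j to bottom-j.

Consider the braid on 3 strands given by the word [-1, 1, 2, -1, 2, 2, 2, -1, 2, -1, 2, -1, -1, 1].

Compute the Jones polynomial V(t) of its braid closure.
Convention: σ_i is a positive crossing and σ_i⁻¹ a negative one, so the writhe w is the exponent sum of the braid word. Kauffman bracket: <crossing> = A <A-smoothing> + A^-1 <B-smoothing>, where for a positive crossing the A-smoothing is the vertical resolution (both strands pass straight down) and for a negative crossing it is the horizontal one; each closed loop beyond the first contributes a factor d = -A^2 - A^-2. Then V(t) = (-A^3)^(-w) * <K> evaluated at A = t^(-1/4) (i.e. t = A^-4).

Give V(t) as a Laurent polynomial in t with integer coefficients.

t^7 - 4*t^6 + 7*t^5 - 11*t^4 + 14*t^3 - 14*t^2 + 14*t - 10 + 7*t^-1 - 4*t^-2 + t^-3

Derivation:
The presented braid s1^-1 s1 s2 s1^-1 s2 s2 s2 s1^-1 s2 s1^-1 s2 s1^-1 s1^-1 s1 on 3 strands reduces by inverse Markov moves (closure unchanged at each step):
  Deconjugate: the word is γ·β·γ⁻¹ with γ = s1^-1 s1 (prefix) and γ⁻¹ = s1^-1 s1 (suffix); strip both.
Reduced to β = s2 s1^-1 s2 s2 s2 s1^-1 s2 s1^-1 s2 s1^-1 on 3 strands, 10 crossings.
Compute on β:
Braid: s2 s1^-1 s2 s2 s2 s1^-1 s2 s1^-1 s2 s1^-1 on 3 strands, 10 crossings.
Writhe w = (#positive) - (#negative) = 6 - 4 = 2.
State-sum expansion of <K>. There are 2^10 = 1024 states.
For each crossing: s=0 is the vertical smoothing, s=1 horizontal. Crossing k contributes A^(sign_k * (1 - 2*s_k)); loop factor d = -A^2 - A^-2.
Tabulate the states by total A-exponent and number of loops L (A-exp: L × count):
  A^10: L=5 ×1
  A^8: L=4 ×10
  A^6: L=3 ×42, L=5 ×3
  A^4: L=2 ×90, L=4 ×29, L=6 ×1
  A^2: L=1 ×87, L=3 ×110, L=5 ×13
  A^0: L=2 ×179, L=4 ×71, L=6 ×2
  A^-2: L=3 ×187, L=5 ×23
  A^-4: L=4 ×117, L=6 ×3
  A^-6: L=5 ×45
  A^-8: L=6 ×10
  A^-10: L=7 ×1
Each group contributes A^e * Σ count * d^(L-1):
Powers of d = -A^2 - A^-2: d^2 = A^4 + 2 + A^-4; d^3 = -A^6 - 3*A^2 - 3*A^-2 - A^-6; d^4 = A^8 + 4*A^4 + 6 + 4*A^-4 + A^-8; d^5 = -A^10 - 5*A^6 - 10*A^2 - 10*A^-2 - 5*A^-6 - A^-10; d^6 = A^12 + 6*A^8 + 15*A^4 + 20 + 15*A^-4 + 6*A^-8 + A^-12.
  A^10 * (d^4) = A^18 + 4*A^14 + 6*A^10 + 4*A^6 + A^2
  A^8 * (10*d^3) = -10*A^14 - 30*A^10 - 30*A^6 - 10*A^2
  A^6 * (42*d^2 + 3*d^4) = 3*A^14 + 54*A^10 + 102*A^6 + 54*A^2 + 3*A^-2
  A^4 * (90*d + 29*d^3 + d^5) = -A^14 - 34*A^10 - 187*A^6 - 187*A^2 - 34*A^-2 - A^-6
  A^2 * (87 + 110*d^2 + 13*d^4) = 13*A^10 + 162*A^6 + 385*A^2 + 162*A^-2 + 13*A^-6
  A^0 * (179*d + 71*d^3 + 2*d^5) = -2*A^10 - 81*A^6 - 412*A^2 - 412*A^-2 - 81*A^-6 - 2*A^-10
  A^-2 * (187*d^2 + 23*d^4) = 23*A^6 + 279*A^2 + 512*A^-2 + 279*A^-6 + 23*A^-10
  A^-4 * (117*d^3 + 3*d^5) = -3*A^6 - 132*A^2 - 381*A^-2 - 381*A^-6 - 132*A^-10 - 3*A^-14
  A^-6 * (45*d^4) = 45*A^2 + 180*A^-2 + 270*A^-6 + 180*A^-10 + 45*A^-14
  A^-8 * (10*d^5) = -10*A^2 - 50*A^-2 - 100*A^-6 - 100*A^-10 - 50*A^-14 - 10*A^-18
  A^-10 * (d^6) = A^2 + 6*A^-2 + 15*A^-6 + 20*A^-10 + 15*A^-14 + 6*A^-18 + A^-22
Summing the groups: <K> = A^18 - 4*A^14 + 7*A^10 - 10*A^6 + 14*A^2 - 14*A^-2 + 14*A^-6 - 11*A^-10 + 7*A^-14 - 4*A^-18 + A^-22
Normalise by the writhe: (-A^3)^(-w) = (-A^3)^(-2) = A^-6, so f(A) = A^-6 * <K> = A^12 - 4*A^8 + 7*A^4 - 10 + 14*A^-4 - 14*A^-8 + 14*A^-12 - 11*A^-16 + 7*A^-20 - 4*A^-24 + A^-28.
Substitute A = t^(-1/4), i.e. A^e → t^(-e/4): V(t) = t^7 - 4*t^6 + 7*t^5 - 11*t^4 + 14*t^3 - 14*t^2 + 14*t - 10 + 7*t^-1 - 4*t^-2 + t^-3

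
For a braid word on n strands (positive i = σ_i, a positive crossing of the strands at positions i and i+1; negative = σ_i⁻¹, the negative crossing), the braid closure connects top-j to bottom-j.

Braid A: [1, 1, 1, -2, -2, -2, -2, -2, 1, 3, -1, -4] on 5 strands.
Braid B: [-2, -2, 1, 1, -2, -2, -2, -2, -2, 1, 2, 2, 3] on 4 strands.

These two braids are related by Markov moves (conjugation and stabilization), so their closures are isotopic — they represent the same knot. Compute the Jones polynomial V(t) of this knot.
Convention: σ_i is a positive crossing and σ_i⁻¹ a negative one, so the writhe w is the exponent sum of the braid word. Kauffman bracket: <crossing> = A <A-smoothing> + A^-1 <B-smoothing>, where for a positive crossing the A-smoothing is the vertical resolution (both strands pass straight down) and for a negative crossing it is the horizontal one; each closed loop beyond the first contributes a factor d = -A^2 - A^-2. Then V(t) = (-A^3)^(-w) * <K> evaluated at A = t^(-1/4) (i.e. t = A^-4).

-t^2 + t - 1 + 3*t^-1 - 2*t^-2 + 3*t^-3 - 2*t^-4 + t^-5 - t^-6

Derivation:
Markov-equivalent braids have isotopic closures, hence identical knot invariants. Strip the Markov moves from each word to reach a common short braid β, then compute V(t) once on β.
Braid A: s1 s1 s1 s2^-1 s2^-1 s2^-1 s2^-1 s2^-1 s1 s3 s1^-1 s4^-1 on 5 strands reduces by inverse Markov moves (closure unchanged at each step):
  Destabilize: the word has the form β·s4^-1 where s4^-1 occurs only as the final letter (β ∈ B_4); drop it and the last strand → 4 strands.
  Deconjugate: the word is γ·β·γ⁻¹ with γ = s1 (prefix) and γ⁻¹ = s1^-1 (suffix); strip both.
  Destabilize: the word has the form β·s3 where s3 occurs only as the final letter (β ∈ B_3); drop it and the last strand → 3 strands.
Reduced to β = s1 s1 s2^-1 s2^-1 s2^-1 s2^-1 s2^-1 s1 on 3 strands, 8 crossings.
Braid B: s2^-1 s2^-1 s1 s1 s2^-1 s2^-1 s2^-1 s2^-1 s2^-1 s1 s2 s2 s3 on 4 strands reduces by inverse Markov moves (closure unchanged at each step):
  Destabilize: the word has the form β·s3 where s3 occurs only as the final letter (β ∈ B_3); drop it and the last strand → 3 strands.
  Deconjugate: the word is γ·β·γ⁻¹ with γ = s2^-1 s2^-1 (prefix) and γ⁻¹ = s2 s2 (suffix); strip both.
Reduced to β = s1 s1 s2^-1 s2^-1 s2^-1 s2^-1 s2^-1 s1 on 3 strands, 8 crossings.
Both give the same β = s1 s1 s2^-1 s2^-1 s2^-1 s2^-1 s2^-1 s1 on 3 strands, so one state sum suffices:
Braid: s1 s1 s2^-1 s2^-1 s2^-1 s2^-1 s2^-1 s1 on 3 strands, 8 crossings.
Writhe w = (#positive) - (#negative) = 3 - 5 = -2.
Computing the Kauffman bracket via state sum. There are 2^8 = 256 states.
Smooth each crossing (0=||, 1=⌣⌢); contribution A^(Σ sign_k(1-2s_k)) * d^(L-1).
Tabulate the states by total A-exponent and number of loops L (A-exp: L × count):
  A^8: L=6 ×1
  A^6: L=5 ×8
  A^4: L=4 ×25, L=6 ×3
  A^2: L=3 ×40, L=5 ×15, L=7 ×1
  A^0: L=2 ×35, L=4 ×30, L=6 ×5
  A^-2: L=1 ×15, L=3 ×31, L=5 ×10
  A^-4: L=2 ×18, L=4 ×10
  A^-6: L=3 ×8
  A^-8: L=4 ×1
Each group contributes A^e * Σ count * d^(L-1):
Powers of d = -A^2 - A^-2: d^2 = A^4 + 2 + A^-4; d^3 = -A^6 - 3*A^2 - 3*A^-2 - A^-6; d^4 = A^8 + 4*A^4 + 6 + 4*A^-4 + A^-8; d^5 = -A^10 - 5*A^6 - 10*A^2 - 10*A^-2 - 5*A^-6 - A^-10; d^6 = A^12 + 6*A^8 + 15*A^4 + 20 + 15*A^-4 + 6*A^-8 + A^-12.
  A^8 * (d^5) = -A^18 - 5*A^14 - 10*A^10 - 10*A^6 - 5*A^2 - A^-2
  A^6 * (8*d^4) = 8*A^14 + 32*A^10 + 48*A^6 + 32*A^2 + 8*A^-2
  A^4 * (25*d^3 + 3*d^5) = -3*A^14 - 40*A^10 - 105*A^6 - 105*A^2 - 40*A^-2 - 3*A^-6
  A^2 * (40*d^2 + 15*d^4 + d^6) = A^14 + 21*A^10 + 115*A^6 + 190*A^2 + 115*A^-2 + 21*A^-6 + A^-10
  A^0 * (35*d + 30*d^3 + 5*d^5) = -5*A^10 - 55*A^6 - 175*A^2 - 175*A^-2 - 55*A^-6 - 5*A^-10
  A^-2 * (15 + 31*d^2 + 10*d^4) = 10*A^6 + 71*A^2 + 137*A^-2 + 71*A^-6 + 10*A^-10
  A^-4 * (18*d + 10*d^3) = -10*A^2 - 48*A^-2 - 48*A^-6 - 10*A^-10
  A^-6 * (8*d^2) = 8*A^-2 + 16*A^-6 + 8*A^-10
  A^-8 * (d^3) = -A^-2 - 3*A^-6 - 3*A^-10 - A^-14
Summing the groups: <K> = -A^18 + A^14 - 2*A^10 + 3*A^6 - 2*A^2 + 3*A^-2 - A^-6 + A^-10 - A^-14
Normalise by the writhe: (-A^3)^(-w) = (-A^3)^(2) = A^6, so f(A) = A^6 * <K> = -A^24 + A^20 - 2*A^16 + 3*A^12 - 2*A^8 + 3*A^4 - 1 + A^-4 - A^-8.
Substitute A = t^(-1/4), i.e. A^e → t^(-e/4): V(t) = -t^2 + t - 1 + 3*t^-1 - 2*t^-2 + 3*t^-3 - 2*t^-4 + t^-5 - t^-6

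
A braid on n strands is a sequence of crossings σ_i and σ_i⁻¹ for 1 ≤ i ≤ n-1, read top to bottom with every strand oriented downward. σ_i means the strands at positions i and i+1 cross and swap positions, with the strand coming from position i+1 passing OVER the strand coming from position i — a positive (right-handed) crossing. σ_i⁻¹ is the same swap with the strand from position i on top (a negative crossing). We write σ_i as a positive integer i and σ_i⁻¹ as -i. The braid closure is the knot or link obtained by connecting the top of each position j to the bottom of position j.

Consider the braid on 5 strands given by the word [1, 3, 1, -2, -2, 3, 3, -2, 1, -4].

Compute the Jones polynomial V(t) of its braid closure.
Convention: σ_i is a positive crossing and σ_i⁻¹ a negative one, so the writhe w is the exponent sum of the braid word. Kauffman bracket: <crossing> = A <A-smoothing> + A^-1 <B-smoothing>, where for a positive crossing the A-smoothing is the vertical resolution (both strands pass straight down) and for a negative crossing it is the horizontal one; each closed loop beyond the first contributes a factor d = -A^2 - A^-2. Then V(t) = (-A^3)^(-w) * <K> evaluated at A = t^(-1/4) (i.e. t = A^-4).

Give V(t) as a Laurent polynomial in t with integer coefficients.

The presented braid s1 s3 s1 s2^-1 s2^-1 s3 s3 s2^-1 s1 s4^-1 on 5 strands reduces by inverse Markov moves (closure unchanged at each step):
  Destabilize: the word has the form β·s4^-1 where s4^-1 occurs only as the final letter (β ∈ B_4); drop it and the last strand → 4 strands.
Reduced to β = s1 s3 s1 s2^-1 s2^-1 s3 s3 s2^-1 s1 on 4 strands, 9 crossings.
Compute on β:
Braid: s1 s3 s1 s2^-1 s2^-1 s3 s3 s2^-1 s1 on 4 strands, 9 crossings.
Writhe w = (#positive) - (#negative) = 6 - 3 = 3.
Enumerate smoothing states for the bracket polynomial. There are 2^9 = 512 states.
For each crossing: s=0 is the vertical smoothing, s=1 horizontal. Crossing k contributes A^(sign_k * (1 - 2*s_k)); loop factor d = -A^2 - A^-2.
Tabulate the states by total A-exponent and number of loops L (A-exp: L × count):
  A^9: L=5 ×1
  A^7: L=4 ×9
  A^5: L=3 ×32, L=5 ×4
  A^3: L=2 ×55, L=4 ×28, L=6 ×1
  A^1: L=1 ×39, L=3 ×77, L=5 ×10
  A^-1: L=2 ×81, L=4 ×44, L=6 ×1
  A^-3: L=3 ×73, L=5 ×11
  A^-5: L=4 ×35, L=6 ×1
  A^-7: L=5 ×9
  A^-9: L=6 ×1
Each group contributes A^e * Σ count * d^(L-1):
Powers of d = -A^2 - A^-2: d^2 = A^4 + 2 + A^-4; d^3 = -A^6 - 3*A^2 - 3*A^-2 - A^-6; d^4 = A^8 + 4*A^4 + 6 + 4*A^-4 + A^-8; d^5 = -A^10 - 5*A^6 - 10*A^2 - 10*A^-2 - 5*A^-6 - A^-10.
  A^9 * (d^4) = A^17 + 4*A^13 + 6*A^9 + 4*A^5 + A
  A^7 * (9*d^3) = -9*A^13 - 27*A^9 - 27*A^5 - 9*A
  A^5 * (32*d^2 + 4*d^4) = 4*A^13 + 48*A^9 + 88*A^5 + 48*A + 4*A^-3
  A^3 * (55*d + 28*d^3 + d^5) = -A^13 - 33*A^9 - 149*A^5 - 149*A - 33*A^-3 - A^-7
  A^1 * (39 + 77*d^2 + 10*d^4) = 10*A^9 + 117*A^5 + 253*A + 117*A^-3 + 10*A^-7
  A^-1 * (81*d + 44*d^3 + d^5) = -A^9 - 49*A^5 - 223*A - 223*A^-3 - 49*A^-7 - A^-11
  A^-3 * (73*d^2 + 11*d^4) = 11*A^5 + 117*A + 212*A^-3 + 117*A^-7 + 11*A^-11
  A^-5 * (35*d^3 + d^5) = -A^5 - 40*A - 115*A^-3 - 115*A^-7 - 40*A^-11 - A^-15
  A^-7 * (9*d^4) = 9*A + 36*A^-3 + 54*A^-7 + 36*A^-11 + 9*A^-15
  A^-9 * (d^5) = -A - 5*A^-3 - 10*A^-7 - 10*A^-11 - 5*A^-15 - A^-19
Summing the groups: <K> = A^17 - 2*A^13 + 3*A^9 - 6*A^5 + 6*A - 7*A^-3 + 6*A^-7 - 4*A^-11 + 3*A^-15 - A^-19
Normalise by the writhe: (-A^3)^(-w) = (-A^3)^(-3) = -A^-9, so f(A) = -A^-9 * <K> = -A^8 + 2*A^4 - 3 + 6*A^-4 - 6*A^-8 + 7*A^-12 - 6*A^-16 + 4*A^-20 - 3*A^-24 + A^-28.
Substitute A = t^(-1/4), i.e. A^e → t^(-e/4): V(t) = t^7 - 3*t^6 + 4*t^5 - 6*t^4 + 7*t^3 - 6*t^2 + 6*t - 3 + 2*t^-1 - t^-2

Answer: t^7 - 3*t^6 + 4*t^5 - 6*t^4 + 7*t^3 - 6*t^2 + 6*t - 3 + 2*t^-1 - t^-2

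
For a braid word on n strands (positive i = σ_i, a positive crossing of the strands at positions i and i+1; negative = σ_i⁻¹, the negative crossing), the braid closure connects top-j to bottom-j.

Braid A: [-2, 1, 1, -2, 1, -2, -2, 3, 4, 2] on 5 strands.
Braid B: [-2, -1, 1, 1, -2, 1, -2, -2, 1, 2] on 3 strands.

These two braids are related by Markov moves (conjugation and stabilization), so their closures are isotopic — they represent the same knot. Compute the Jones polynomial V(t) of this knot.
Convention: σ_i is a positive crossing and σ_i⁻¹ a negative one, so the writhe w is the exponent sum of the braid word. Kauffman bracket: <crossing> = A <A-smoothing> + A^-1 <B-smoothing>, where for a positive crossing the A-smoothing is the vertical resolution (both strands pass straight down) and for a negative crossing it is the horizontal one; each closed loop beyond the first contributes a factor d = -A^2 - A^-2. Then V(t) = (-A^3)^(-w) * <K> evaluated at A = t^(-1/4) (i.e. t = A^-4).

Markov-equivalent braids have isotopic closures, hence identical knot invariants. Strip the Markov moves from each word to reach a common short braid β, then compute V(t) once on β.
Braid A: s2^-1 s1 s1 s2^-1 s1 s2^-1 s2^-1 s3 s4 s2 on 5 strands reduces by inverse Markov moves (closure unchanged at each step):
  Deconjugate: the word is γ·β·γ⁻¹ with γ = s2^-1 (prefix) and γ⁻¹ = s2 (suffix); strip both.
  Destabilize: the word has the form β·s4 where s4 occurs only as the final letter (β ∈ B_4); drop it and the last strand → 4 strands.
  Destabilize: the word has the form β·s3 where s3 occurs only as the final letter (β ∈ B_3); drop it and the last strand → 3 strands.
Reduced to β = s1 s1 s2^-1 s1 s2^-1 s2^-1 on 3 strands, 6 crossings.
Braid B: s2^-1 s1^-1 s1 s1 s2^-1 s1 s2^-1 s2^-1 s1 s2 on 3 strands reduces by inverse Markov moves (closure unchanged at each step):
  Deconjugate: the word is γ·β·γ⁻¹ with γ = s2^-1 (prefix) and γ⁻¹ = s2 (suffix); strip both.
  Deconjugate: the word is γ·β·γ⁻¹ with γ = s1^-1 (prefix) and γ⁻¹ = s1 (suffix); strip both.
Reduced to β = s1 s1 s2^-1 s1 s2^-1 s2^-1 on 3 strands, 6 crossings.
Both give the same β = s1 s1 s2^-1 s1 s2^-1 s2^-1 on 3 strands, so one state sum suffices:
Braid: s1 s1 s2^-1 s1 s2^-1 s2^-1 on 3 strands, 6 crossings.
Writhe w = (#positive) - (#negative) = 3 - 3 = 0.
Computing the Kauffman bracket via state sum. There are 2^6 = 64 states.
For each crossing: s=0 is the vertical smoothing, s=1 horizontal. Crossing k contributes A^(sign_k * (1 - 2*s_k)); loop factor d = -A^2 - A^-2.
Tabulate the states by total A-exponent and number of loops L (A-exp: L × count):
  A^6: L=4 ×1
  A^4: L=3 ×6
  A^2: L=2 ×14, L=4 ×1
  A^0: L=1 ×13, L=3 ×7
  A^-2: L=2 ×14, L=4 ×1
  A^-4: L=3 ×6
  A^-6: L=4 ×1
Each group contributes A^e * Σ count * d^(L-1):
Powers of d = -A^2 - A^-2: d^2 = A^4 + 2 + A^-4; d^3 = -A^6 - 3*A^2 - 3*A^-2 - A^-6.
  A^6 * (d^3) = -A^12 - 3*A^8 - 3*A^4 - 1
  A^4 * (6*d^2) = 6*A^8 + 12*A^4 + 6
  A^2 * (14*d + d^3) = -A^8 - 17*A^4 - 17 - A^-4
  A^0 * (13 + 7*d^2) = 7*A^4 + 27 + 7*A^-4
  A^-2 * (14*d + d^3) = -A^4 - 17 - 17*A^-4 - A^-8
  A^-4 * (6*d^2) = 6 + 12*A^-4 + 6*A^-8
  A^-6 * (d^3) = -1 - 3*A^-4 - 3*A^-8 - A^-12
Summing the groups: <K> = -A^12 + 2*A^8 - 2*A^4 + 3 - 2*A^-4 + 2*A^-8 - A^-12
Normalise by the writhe: (-A^3)^(-w) = (-A^3)^(0) = 1, so f(A) = 1 * <K> = -A^12 + 2*A^8 - 2*A^4 + 3 - 2*A^-4 + 2*A^-8 - A^-12.
Substitute A = t^(-1/4), i.e. A^e → t^(-e/4): V(t) = -t^3 + 2*t^2 - 2*t + 3 - 2*t^-1 + 2*t^-2 - t^-3

Answer: -t^3 + 2*t^2 - 2*t + 3 - 2*t^-1 + 2*t^-2 - t^-3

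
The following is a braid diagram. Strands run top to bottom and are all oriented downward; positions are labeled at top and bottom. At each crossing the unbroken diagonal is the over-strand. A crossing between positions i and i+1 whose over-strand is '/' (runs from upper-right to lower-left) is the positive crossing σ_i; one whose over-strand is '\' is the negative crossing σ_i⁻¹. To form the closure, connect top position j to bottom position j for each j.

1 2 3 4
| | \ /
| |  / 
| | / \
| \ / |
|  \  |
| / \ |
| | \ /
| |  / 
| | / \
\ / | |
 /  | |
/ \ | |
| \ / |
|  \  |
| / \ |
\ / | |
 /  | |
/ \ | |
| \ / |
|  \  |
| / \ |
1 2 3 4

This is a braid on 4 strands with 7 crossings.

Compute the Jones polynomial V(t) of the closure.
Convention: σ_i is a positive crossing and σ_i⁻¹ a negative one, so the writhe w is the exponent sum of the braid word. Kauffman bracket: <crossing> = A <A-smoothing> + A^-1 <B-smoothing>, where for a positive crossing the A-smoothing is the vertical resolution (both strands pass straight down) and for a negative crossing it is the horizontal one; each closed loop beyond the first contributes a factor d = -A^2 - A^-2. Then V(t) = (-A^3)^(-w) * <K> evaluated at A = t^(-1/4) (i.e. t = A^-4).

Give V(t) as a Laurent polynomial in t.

Reading the diagram top to bottom ('/'-over between positions i,i+1 = s_i, '\'-over = s_i^-1): braid word = s3 s2^-1 s3 s1 s2^-1 s1 s2^-1.
Braid: s3 s2^-1 s3 s1 s2^-1 s1 s2^-1 on 4 strands, 7 crossings.
Writhe w = (#positive) - (#negative) = 4 - 3 = 1.
Enumerate smoothing states for the bracket polynomial. There are 2^7 = 128 states.
For each crossing: s=0 is the vertical smoothing, s=1 horizontal. Crossing k contributes A^(sign_k * (1 - 2*s_k)); loop factor d = -A^2 - A^-2.
Tabulate the states by total A-exponent and number of loops L (A-exp: L × count):
  A^7: L=5 ×1
  A^5: L=4 ×7
  A^3: L=3 ×21
  A^1: L=2 ×32, L=4 ×3
  A^-1: L=1 ×21, L=3 ×14
  A^-3: L=2 ×19, L=4 ×2
  A^-5: L=3 ×7
  A^-7: L=4 ×1
Each group contributes A^e * Σ count * d^(L-1):
Powers of d = -A^2 - A^-2: d^2 = A^4 + 2 + A^-4; d^3 = -A^6 - 3*A^2 - 3*A^-2 - A^-6; d^4 = A^8 + 4*A^4 + 6 + 4*A^-4 + A^-8.
  A^7 * (d^4) = A^15 + 4*A^11 + 6*A^7 + 4*A^3 + A^-1
  A^5 * (7*d^3) = -7*A^11 - 21*A^7 - 21*A^3 - 7*A^-1
  A^3 * (21*d^2) = 21*A^7 + 42*A^3 + 21*A^-1
  A^1 * (32*d + 3*d^3) = -3*A^7 - 41*A^3 - 41*A^-1 - 3*A^-5
  A^-1 * (21 + 14*d^2) = 14*A^3 + 49*A^-1 + 14*A^-5
  A^-3 * (19*d + 2*d^3) = -2*A^3 - 25*A^-1 - 25*A^-5 - 2*A^-9
  A^-5 * (7*d^2) = 7*A^-1 + 14*A^-5 + 7*A^-9
  A^-7 * (d^3) = -A^-1 - 3*A^-5 - 3*A^-9 - A^-13
Summing the groups: <K> = A^15 - 3*A^11 + 3*A^7 - 4*A^3 + 4*A^-1 - 3*A^-5 + 2*A^-9 - A^-13
Normalise by the writhe: (-A^3)^(-w) = (-A^3)^(-1) = -A^-3, so f(A) = -A^-3 * <K> = -A^12 + 3*A^8 - 3*A^4 + 4 - 4*A^-4 + 3*A^-8 - 2*A^-12 + A^-16.
Substitute A = t^(-1/4), i.e. A^e → t^(-e/4): V(t) = t^4 - 2*t^3 + 3*t^2 - 4*t + 4 - 3*t^-1 + 3*t^-2 - t^-3

Answer: t^4 - 2*t^3 + 3*t^2 - 4*t + 4 - 3*t^-1 + 3*t^-2 - t^-3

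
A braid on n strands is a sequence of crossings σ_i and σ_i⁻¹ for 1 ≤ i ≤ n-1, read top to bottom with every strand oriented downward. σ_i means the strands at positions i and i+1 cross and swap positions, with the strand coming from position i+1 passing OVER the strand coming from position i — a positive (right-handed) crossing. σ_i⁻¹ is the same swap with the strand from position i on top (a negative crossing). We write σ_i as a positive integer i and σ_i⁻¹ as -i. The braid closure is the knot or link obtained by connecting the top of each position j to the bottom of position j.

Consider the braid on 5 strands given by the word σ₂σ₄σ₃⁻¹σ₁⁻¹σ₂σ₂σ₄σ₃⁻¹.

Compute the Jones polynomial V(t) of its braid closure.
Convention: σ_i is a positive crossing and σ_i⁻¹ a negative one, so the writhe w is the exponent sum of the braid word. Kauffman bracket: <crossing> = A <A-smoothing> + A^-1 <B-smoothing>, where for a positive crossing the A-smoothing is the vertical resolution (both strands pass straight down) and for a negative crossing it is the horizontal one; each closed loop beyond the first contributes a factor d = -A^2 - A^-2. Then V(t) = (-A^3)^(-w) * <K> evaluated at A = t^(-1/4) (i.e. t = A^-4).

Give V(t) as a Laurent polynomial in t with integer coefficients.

Braid: s2 s4 s3^-1 s1^-1 s2 s2 s4 s3^-1 on 5 strands, 8 crossings.
Writhe w = (#positive) - (#negative) = 5 - 3 = 2.
Computing the Kauffman bracket via state sum. There are 2^8 = 256 states.
Each crossing splits two ways (0=vertical, 1=horizontal). The state's weight is A^(#A-smoothings - #B-smoothings) * d^(loops - 1).
Tabulate the states by total A-exponent and number of loops L (A-exp: L × count):
  A^8: L=4 ×1
  A^6: L=3 ×7, L=5 ×1
  A^4: L=2 ×19, L=4 ×9
  A^2: L=1 ×19, L=3 ×35, L=5 ×2
  A^0: L=2 ×48, L=4 ×22
  A^-2: L=3 ×49, L=5 ×7
  A^-4: L=4 ×27, L=6 ×1
  A^-6: L=5 ×8
  A^-8: L=6 ×1
Each group contributes A^e * Σ count * d^(L-1):
Powers of d = -A^2 - A^-2: d^2 = A^4 + 2 + A^-4; d^3 = -A^6 - 3*A^2 - 3*A^-2 - A^-6; d^4 = A^8 + 4*A^4 + 6 + 4*A^-4 + A^-8; d^5 = -A^10 - 5*A^6 - 10*A^2 - 10*A^-2 - 5*A^-6 - A^-10.
  A^8 * (d^3) = -A^14 - 3*A^10 - 3*A^6 - A^2
  A^6 * (7*d^2 + d^4) = A^14 + 11*A^10 + 20*A^6 + 11*A^2 + A^-2
  A^4 * (19*d + 9*d^3) = -9*A^10 - 46*A^6 - 46*A^2 - 9*A^-2
  A^2 * (19 + 35*d^2 + 2*d^4) = 2*A^10 + 43*A^6 + 101*A^2 + 43*A^-2 + 2*A^-6
  A^0 * (48*d + 22*d^3) = -22*A^6 - 114*A^2 - 114*A^-2 - 22*A^-6
  A^-2 * (49*d^2 + 7*d^4) = 7*A^6 + 77*A^2 + 140*A^-2 + 77*A^-6 + 7*A^-10
  A^-4 * (27*d^3 + d^5) = -A^6 - 32*A^2 - 91*A^-2 - 91*A^-6 - 32*A^-10 - A^-14
  A^-6 * (8*d^4) = 8*A^2 + 32*A^-2 + 48*A^-6 + 32*A^-10 + 8*A^-14
  A^-8 * (d^5) = -A^2 - 5*A^-2 - 10*A^-6 - 10*A^-10 - 5*A^-14 - A^-18
Summing the groups: <K> = A^10 - 2*A^6 + 3*A^2 - 3*A^-2 + 4*A^-6 - 3*A^-10 + 2*A^-14 - A^-18
Normalise by the writhe: (-A^3)^(-w) = (-A^3)^(-2) = A^-6, so f(A) = A^-6 * <K> = A^4 - 2 + 3*A^-4 - 3*A^-8 + 4*A^-12 - 3*A^-16 + 2*A^-20 - A^-24.
Substitute A = t^(-1/4), i.e. A^e → t^(-e/4): V(t) = -t^6 + 2*t^5 - 3*t^4 + 4*t^3 - 3*t^2 + 3*t - 2 + t^-1

Answer: -t^6 + 2*t^5 - 3*t^4 + 4*t^3 - 3*t^2 + 3*t - 2 + t^-1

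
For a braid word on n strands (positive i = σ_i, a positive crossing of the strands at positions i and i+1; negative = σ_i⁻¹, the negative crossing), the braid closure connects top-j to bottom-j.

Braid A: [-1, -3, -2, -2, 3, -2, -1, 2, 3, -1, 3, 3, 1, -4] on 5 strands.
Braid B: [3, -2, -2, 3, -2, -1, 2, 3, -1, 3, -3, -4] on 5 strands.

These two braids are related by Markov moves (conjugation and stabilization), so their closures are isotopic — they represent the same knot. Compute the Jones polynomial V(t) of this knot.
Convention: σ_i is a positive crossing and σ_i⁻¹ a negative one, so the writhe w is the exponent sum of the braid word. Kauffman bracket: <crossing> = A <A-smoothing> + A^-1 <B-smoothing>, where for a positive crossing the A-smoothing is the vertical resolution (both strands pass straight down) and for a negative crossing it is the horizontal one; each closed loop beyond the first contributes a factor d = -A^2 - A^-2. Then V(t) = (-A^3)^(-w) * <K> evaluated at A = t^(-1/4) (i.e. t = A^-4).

-t^3 + 2*t^2 - 3*t + 5 - 4*t^-1 + 4*t^-2 - 3*t^-3 + 2*t^-4 - t^-5

Derivation:
Markov-equivalent braids have isotopic closures, hence identical knot invariants. Strip the Markov moves from each word to reach a common short braid β, then compute V(t) once on β.
Braid A: s1^-1 s3^-1 s2^-1 s2^-1 s3 s2^-1 s1^-1 s2 s3 s1^-1 s3 s3 s1 s4^-1 on 5 strands reduces by inverse Markov moves (closure unchanged at each step):
  Destabilize: the word has the form β·s4^-1 where s4^-1 occurs only as the final letter (β ∈ B_4); drop it and the last strand → 4 strands.
  Deconjugate: the word is γ·β·γ⁻¹ with γ = s1^-1 s3^-1 (prefix) and γ⁻¹ = s3 s1 (suffix); strip both.
Reduced to β = s2^-1 s2^-1 s3 s2^-1 s1^-1 s2 s3 s1^-1 s3 on 4 strands, 9 crossings.
Braid B: s3 s2^-1 s2^-1 s3 s2^-1 s1^-1 s2 s3 s1^-1 s3 s3^-1 s4^-1 on 5 strands reduces by inverse Markov moves (closure unchanged at each step):
  Destabilize: the word has the form β·s4^-1 where s4^-1 occurs only as the final letter (β ∈ B_4); drop it and the last strand → 4 strands.
  Deconjugate: the word is γ·β·γ⁻¹ with γ = s3 (prefix) and γ⁻¹ = s3^-1 (suffix); strip both.
Reduced to β = s2^-1 s2^-1 s3 s2^-1 s1^-1 s2 s3 s1^-1 s3 on 4 strands, 9 crossings.
Both give the same β = s2^-1 s2^-1 s3 s2^-1 s1^-1 s2 s3 s1^-1 s3 on 4 strands, so one state sum suffices:
Braid: s2^-1 s2^-1 s3 s2^-1 s1^-1 s2 s3 s1^-1 s3 on 4 strands, 9 crossings.
Writhe w = (#positive) - (#negative) = 4 - 5 = -1.
State-sum expansion of <K>. There are 2^9 = 512 states.
Each crossing splits two ways (0=vertical, 1=horizontal). The state's weight is A^(#A-smoothings - #B-smoothings) * d^(loops - 1).
Tabulate the states by total A-exponent and number of loops L (A-exp: L × count):
  A^9: L=5 ×1
  A^7: L=4 ×9
  A^5: L=3 ×32, L=5 ×4
  A^3: L=2 ×55, L=4 ×28, L=6 ×1
  A^1: L=1 ×39, L=3 ×77, L=5 ×10
  A^-1: L=2 ×87, L=4 ×38, L=6 ×1
  A^-3: L=1 ×14, L=3 ×64, L=5 ×6
  A^-5: L=2 ×17, L=4 ×19
  A^-7: L=3 ×7, L=5 ×2
  A^-9: L=4 ×1
Each group contributes A^e * Σ count * d^(L-1):
Powers of d = -A^2 - A^-2: d^2 = A^4 + 2 + A^-4; d^3 = -A^6 - 3*A^2 - 3*A^-2 - A^-6; d^4 = A^8 + 4*A^4 + 6 + 4*A^-4 + A^-8; d^5 = -A^10 - 5*A^6 - 10*A^2 - 10*A^-2 - 5*A^-6 - A^-10.
  A^9 * (d^4) = A^17 + 4*A^13 + 6*A^9 + 4*A^5 + A
  A^7 * (9*d^3) = -9*A^13 - 27*A^9 - 27*A^5 - 9*A
  A^5 * (32*d^2 + 4*d^4) = 4*A^13 + 48*A^9 + 88*A^5 + 48*A + 4*A^-3
  A^3 * (55*d + 28*d^3 + d^5) = -A^13 - 33*A^9 - 149*A^5 - 149*A - 33*A^-3 - A^-7
  A^1 * (39 + 77*d^2 + 10*d^4) = 10*A^9 + 117*A^5 + 253*A + 117*A^-3 + 10*A^-7
  A^-1 * (87*d + 38*d^3 + d^5) = -A^9 - 43*A^5 - 211*A - 211*A^-3 - 43*A^-7 - A^-11
  A^-3 * (14 + 64*d^2 + 6*d^4) = 6*A^5 + 88*A + 178*A^-3 + 88*A^-7 + 6*A^-11
  A^-5 * (17*d + 19*d^3) = -19*A - 74*A^-3 - 74*A^-7 - 19*A^-11
  A^-7 * (7*d^2 + 2*d^4) = 2*A + 15*A^-3 + 26*A^-7 + 15*A^-11 + 2*A^-15
  A^-9 * (d^3) = -A^-3 - 3*A^-7 - 3*A^-11 - A^-15
Summing the groups: <K> = A^17 - 2*A^13 + 3*A^9 - 4*A^5 + 4*A - 5*A^-3 + 3*A^-7 - 2*A^-11 + A^-15
Normalise by the writhe: (-A^3)^(-w) = (-A^3)^(1) = -A^3, so f(A) = -A^3 * <K> = -A^20 + 2*A^16 - 3*A^12 + 4*A^8 - 4*A^4 + 5 - 3*A^-4 + 2*A^-8 - A^-12.
Substitute A = t^(-1/4), i.e. A^e → t^(-e/4): V(t) = -t^3 + 2*t^2 - 3*t + 5 - 4*t^-1 + 4*t^-2 - 3*t^-3 + 2*t^-4 - t^-5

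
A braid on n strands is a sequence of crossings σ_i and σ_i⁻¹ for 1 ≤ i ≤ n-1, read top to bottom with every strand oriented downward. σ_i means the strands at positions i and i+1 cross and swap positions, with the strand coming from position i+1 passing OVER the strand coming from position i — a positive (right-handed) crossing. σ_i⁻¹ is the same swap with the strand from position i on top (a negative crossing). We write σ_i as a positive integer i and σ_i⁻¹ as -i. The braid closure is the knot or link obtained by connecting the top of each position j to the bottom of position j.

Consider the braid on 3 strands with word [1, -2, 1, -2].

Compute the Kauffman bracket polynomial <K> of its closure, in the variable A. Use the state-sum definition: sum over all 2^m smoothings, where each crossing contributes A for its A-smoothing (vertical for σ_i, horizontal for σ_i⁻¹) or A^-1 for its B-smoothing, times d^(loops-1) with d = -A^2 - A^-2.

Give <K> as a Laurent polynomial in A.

Braid: s1 s2^-1 s1 s2^-1 on 3 strands, 4 crossings.
Writhe w = (#positive) - (#negative) = 2 - 2 = 0.
Enumerate smoothing states for the bracket polynomial. There are 2^4 = 16 states.
Smooth each crossing (0=||, 1=⌣⌢); contribution A^(Σ sign_k(1-2s_k)) * d^(L-1).
  state 0000: A-exp=+0, loops=3, term = A^0 * d^2
  state 0001: A-exp=+2, loops=2, term = A^2 * d^1
  state 0010: A-exp=-2, loops=2, term = A^-2 * d^1
  state 0011: A-exp=+0, loops=1, term = A^0 * d^0
  state 0100: A-exp=+2, loops=2, term = A^2 * d^1
  state 0101: A-exp=+4, loops=3, term = A^4 * d^2
  state 0110: A-exp=+0, loops=1, term = A^0 * d^0
  state 0111: A-exp=+2, loops=2, term = A^2 * d^1
  state 1000: A-exp=-2, loops=2, term = A^-2 * d^1
  state 1001: A-exp=+0, loops=1, term = A^0 * d^0
  state 1010: A-exp=-4, loops=3, term = A^-4 * d^2
  state 1011: A-exp=-2, loops=2, term = A^-2 * d^1
  state 1100: A-exp=+0, loops=1, term = A^0 * d^0
  state 1101: A-exp=+2, loops=2, term = A^2 * d^1
  state 1110: A-exp=-2, loops=2, term = A^-2 * d^1
  state 1111: A-exp=+0, loops=1, term = A^0 * d^0
Collect the terms by A-exponent (count of states per loop number):
Powers of d = -A^2 - A^-2: d^2 = A^4 + 2 + A^-4.
  A^4 * (d^2) = A^8 + 2*A^4 + 1
  A^2 * (4*d) = -4*A^4 - 4
  A^0 * (5 + d^2) = A^4 + 7 + A^-4
  A^-2 * (4*d) = -4 - 4*A^-4
  A^-4 * (d^2) = 1 + 2*A^-4 + A^-8
Summing the groups: <K> = A^8 - A^4 + 1 - A^-4 + A^-8

Answer: A^8 - A^4 + 1 - A^-4 + A^-8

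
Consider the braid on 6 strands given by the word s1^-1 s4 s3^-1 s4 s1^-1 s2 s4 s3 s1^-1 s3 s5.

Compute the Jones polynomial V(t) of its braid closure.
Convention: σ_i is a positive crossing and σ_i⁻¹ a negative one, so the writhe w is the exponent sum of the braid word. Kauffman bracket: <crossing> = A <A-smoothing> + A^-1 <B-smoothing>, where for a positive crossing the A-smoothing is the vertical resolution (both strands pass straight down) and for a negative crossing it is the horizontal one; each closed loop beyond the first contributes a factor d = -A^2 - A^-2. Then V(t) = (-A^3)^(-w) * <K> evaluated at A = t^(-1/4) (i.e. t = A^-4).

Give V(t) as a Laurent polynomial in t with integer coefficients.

The presented braid s1^-1 s4 s3^-1 s4 s1^-1 s2 s4 s3 s1^-1 s3 s5 on 6 strands reduces by inverse Markov moves (closure unchanged at each step):
  Destabilize: the word has the form β·s5 where s5 occurs only as the final letter (β ∈ B_5); drop it and the last strand → 5 strands.
Reduced to β = s1^-1 s4 s3^-1 s4 s1^-1 s2 s4 s3 s1^-1 s3 on 5 strands, 10 crossings.
Compute on β:
Braid: s1^-1 s4 s3^-1 s4 s1^-1 s2 s4 s3 s1^-1 s3 on 5 strands, 10 crossings.
Writhe w = (#positive) - (#negative) = 6 - 4 = 2.
Enumerate smoothing states for the bracket polynomial. There are 2^10 = 1024 states.
Each crossing splits two ways (0=vertical, 1=horizontal). The state's weight is A^(#A-smoothings - #B-smoothings) * d^(loops - 1).
Tabulate the states by total A-exponent and number of loops L (A-exp: L × count):
  A^10: L=5 ×1
  A^8: L=4 ×7, L=6 ×3
  A^6: L=3 ×18, L=5 ×26, L=7 ×1
  A^4: L=2 ×21, L=4 ×85, L=6 ×14
  A^2: L=1 ×9, L=3 ×137, L=5 ×62, L=7 ×2
  A^0: L=2 ×105, L=4 ×132, L=6 ×15
  A^-2: L=1 ×30, L=3 ×132, L=5 ×47, L=7 ×1
  A^-4: L=2 ×49, L=4 ×65, L=6 ×6
  A^-6: L=3 ×31, L=5 ×14
  A^-8: L=4 ×9, L=6 ×1
  A^-10: L=5 ×1
Each group contributes A^e * Σ count * d^(L-1):
Powers of d = -A^2 - A^-2: d^2 = A^4 + 2 + A^-4; d^3 = -A^6 - 3*A^2 - 3*A^-2 - A^-6; d^4 = A^8 + 4*A^4 + 6 + 4*A^-4 + A^-8; d^5 = -A^10 - 5*A^6 - 10*A^2 - 10*A^-2 - 5*A^-6 - A^-10; d^6 = A^12 + 6*A^8 + 15*A^4 + 20 + 15*A^-4 + 6*A^-8 + A^-12.
  A^10 * (d^4) = A^18 + 4*A^14 + 6*A^10 + 4*A^6 + A^2
  A^8 * (7*d^3 + 3*d^5) = -3*A^18 - 22*A^14 - 51*A^10 - 51*A^6 - 22*A^2 - 3*A^-2
  A^6 * (18*d^2 + 26*d^4 + d^6) = A^18 + 32*A^14 + 137*A^10 + 212*A^6 + 137*A^2 + 32*A^-2 + A^-6
  A^4 * (21*d + 85*d^3 + 14*d^5) = -14*A^14 - 155*A^10 - 416*A^6 - 416*A^2 - 155*A^-2 - 14*A^-6
  A^2 * (9 + 137*d^2 + 62*d^4 + 2*d^6) = 2*A^14 + 74*A^10 + 415*A^6 + 695*A^2 + 415*A^-2 + 74*A^-6 + 2*A^-10
  A^0 * (105*d + 132*d^3 + 15*d^5) = -15*A^10 - 207*A^6 - 651*A^2 - 651*A^-2 - 207*A^-6 - 15*A^-10
  A^-2 * (30 + 132*d^2 + 47*d^4 + d^6) = A^10 + 53*A^6 + 335*A^2 + 596*A^-2 + 335*A^-6 + 53*A^-10 + A^-14
  A^-4 * (49*d + 65*d^3 + 6*d^5) = -6*A^6 - 95*A^2 - 304*A^-2 - 304*A^-6 - 95*A^-10 - 6*A^-14
  A^-6 * (31*d^2 + 14*d^4) = 14*A^2 + 87*A^-2 + 146*A^-6 + 87*A^-10 + 14*A^-14
  A^-8 * (9*d^3 + d^5) = -A^2 - 14*A^-2 - 37*A^-6 - 37*A^-10 - 14*A^-14 - A^-18
  A^-10 * (d^4) = A^-2 + 4*A^-6 + 6*A^-10 + 4*A^-14 + A^-18
Summing the groups: <K> = -A^18 + 2*A^14 - 3*A^10 + 4*A^6 - 3*A^2 + 4*A^-2 - 2*A^-6 + A^-10 - A^-14
Normalise by the writhe: (-A^3)^(-w) = (-A^3)^(-2) = A^-6, so f(A) = A^-6 * <K> = -A^12 + 2*A^8 - 3*A^4 + 4 - 3*A^-4 + 4*A^-8 - 2*A^-12 + A^-16 - A^-20.
Substitute A = t^(-1/4), i.e. A^e → t^(-e/4): V(t) = -t^5 + t^4 - 2*t^3 + 4*t^2 - 3*t + 4 - 3*t^-1 + 2*t^-2 - t^-3

Answer: -t^5 + t^4 - 2*t^3 + 4*t^2 - 3*t + 4 - 3*t^-1 + 2*t^-2 - t^-3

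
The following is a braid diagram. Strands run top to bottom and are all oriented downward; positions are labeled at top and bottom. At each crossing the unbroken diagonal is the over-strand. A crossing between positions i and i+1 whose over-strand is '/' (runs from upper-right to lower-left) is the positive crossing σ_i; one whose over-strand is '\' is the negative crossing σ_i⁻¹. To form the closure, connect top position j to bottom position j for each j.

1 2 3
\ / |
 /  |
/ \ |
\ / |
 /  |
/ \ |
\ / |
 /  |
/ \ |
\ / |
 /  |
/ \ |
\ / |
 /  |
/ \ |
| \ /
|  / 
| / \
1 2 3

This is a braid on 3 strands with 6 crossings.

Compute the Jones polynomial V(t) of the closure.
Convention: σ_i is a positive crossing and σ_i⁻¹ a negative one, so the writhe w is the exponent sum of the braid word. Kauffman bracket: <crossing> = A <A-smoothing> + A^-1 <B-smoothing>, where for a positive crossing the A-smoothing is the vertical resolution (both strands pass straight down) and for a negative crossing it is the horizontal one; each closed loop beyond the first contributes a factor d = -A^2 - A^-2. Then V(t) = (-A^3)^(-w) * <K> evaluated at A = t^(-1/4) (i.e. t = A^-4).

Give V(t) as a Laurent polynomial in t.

Reading the diagram top to bottom ('/'-over between positions i,i+1 = s_i, '\'-over = s_i^-1): braid word = s1 s1 s1 s1 s1 s2.
The presented braid s1 s1 s1 s1 s1 s2 on 3 strands reduces by inverse Markov moves (closure unchanged at each step):
  Destabilize: the word has the form β·s2 where s2 occurs only as the final letter (β ∈ B_2); drop it and the last strand → 2 strands.
Reduced to β = s1 s1 s1 s1 s1 on 2 strands, 5 crossings.
Compute on β:
Braid: s1 s1 s1 s1 s1 on 2 strands, 5 crossings.
Writhe w = (#positive) - (#negative) = 5 - 0 = 5.
State-sum expansion of <K>. There are 2^5 = 32 states.
For each crossing: s=0 is the vertical smoothing, s=1 horizontal. Crossing k contributes A^(sign_k * (1 - 2*s_k)); loop factor d = -A^2 - A^-2.
  state 00000: A-exp=+5, loops=2, term = A^5 * d^1
  state 00001: A-exp=+3, loops=1, term = A^3 * d^0
  state 00010: A-exp=+3, loops=1, term = A^3 * d^0
  state 00011: A-exp=+1, loops=2, term = A^1 * d^1
  state 00100: A-exp=+3, loops=1, term = A^3 * d^0
  state 00101: A-exp=+1, loops=2, term = A^1 * d^1
  state 00110: A-exp=+1, loops=2, term = A^1 * d^1
  state 00111: A-exp=-1, loops=3, term = A^-1 * d^2
  state 01000: A-exp=+3, loops=1, term = A^3 * d^0
  state 01001: A-exp=+1, loops=2, term = A^1 * d^1
  state 01010: A-exp=+1, loops=2, term = A^1 * d^1
  state 01011: A-exp=-1, loops=3, term = A^-1 * d^2
  state 01100: A-exp=+1, loops=2, term = A^1 * d^1
  state 01101: A-exp=-1, loops=3, term = A^-1 * d^2
  state 01110: A-exp=-1, loops=3, term = A^-1 * d^2
  state 01111: A-exp=-3, loops=4, term = A^-3 * d^3
  state 10000: A-exp=+3, loops=1, term = A^3 * d^0
  state 10001: A-exp=+1, loops=2, term = A^1 * d^1
  state 10010: A-exp=+1, loops=2, term = A^1 * d^1
  state 10011: A-exp=-1, loops=3, term = A^-1 * d^2
  state 10100: A-exp=+1, loops=2, term = A^1 * d^1
  state 10101: A-exp=-1, loops=3, term = A^-1 * d^2
  state 10110: A-exp=-1, loops=3, term = A^-1 * d^2
  state 10111: A-exp=-3, loops=4, term = A^-3 * d^3
  state 11000: A-exp=+1, loops=2, term = A^1 * d^1
  state 11001: A-exp=-1, loops=3, term = A^-1 * d^2
  state 11010: A-exp=-1, loops=3, term = A^-1 * d^2
  state 11011: A-exp=-3, loops=4, term = A^-3 * d^3
  state 11100: A-exp=-1, loops=3, term = A^-1 * d^2
  state 11101: A-exp=-3, loops=4, term = A^-3 * d^3
  state 11110: A-exp=-3, loops=4, term = A^-3 * d^3
  state 11111: A-exp=-5, loops=5, term = A^-5 * d^4
Collect the terms by A-exponent (count of states per loop number):
Powers of d = -A^2 - A^-2: d^2 = A^4 + 2 + A^-4; d^3 = -A^6 - 3*A^2 - 3*A^-2 - A^-6; d^4 = A^8 + 4*A^4 + 6 + 4*A^-4 + A^-8.
  A^5 * (d) = -A^7 - A^3
  A^3 * (5) = 5*A^3
  A^1 * (10*d) = -10*A^3 - 10*A^-1
  A^-1 * (10*d^2) = 10*A^3 + 20*A^-1 + 10*A^-5
  A^-3 * (5*d^3) = -5*A^3 - 15*A^-1 - 15*A^-5 - 5*A^-9
  A^-5 * (d^4) = A^3 + 4*A^-1 + 6*A^-5 + 4*A^-9 + A^-13
Summing the groups: <K> = -A^7 - A^-1 + A^-5 - A^-9 + A^-13
Normalise by the writhe: (-A^3)^(-w) = (-A^3)^(-5) = -A^-15, so f(A) = -A^-15 * <K> = A^-8 + A^-16 - A^-20 + A^-24 - A^-28.
Substitute A = t^(-1/4), i.e. A^e → t^(-e/4): V(t) = -t^7 + t^6 - t^5 + t^4 + t^2

Answer: -t^7 + t^6 - t^5 + t^4 + t^2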